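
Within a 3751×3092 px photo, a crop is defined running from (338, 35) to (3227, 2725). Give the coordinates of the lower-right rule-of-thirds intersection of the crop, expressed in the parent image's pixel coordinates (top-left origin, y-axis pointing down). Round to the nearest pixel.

Crop width = 3227 − 338 = 2889 px; one third is 963.00 px.
Crop height = 2725 − 35 = 2690 px; one third is 896.67 px.
The lower-right point is two-thirds across and two-thirds down within the crop:
x = 338 + 2 × 963.00 ≈ 2264; y = 35 + 2 × 896.67 ≈ 1828.

x = 2264 px, y = 1828 px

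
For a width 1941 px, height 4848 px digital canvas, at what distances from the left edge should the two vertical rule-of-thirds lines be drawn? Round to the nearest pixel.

x = 647 px and x = 1294 px

1941 / 3 = 647, so the vertical lines sit at one and two thirds of 1941.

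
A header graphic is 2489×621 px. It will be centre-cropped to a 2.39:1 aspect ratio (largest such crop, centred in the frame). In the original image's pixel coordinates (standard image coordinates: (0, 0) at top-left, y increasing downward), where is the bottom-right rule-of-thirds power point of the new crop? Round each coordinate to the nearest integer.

x = 1492 px, y = 414 px

2489/621 > 2.39/1, so the 2.39:1 crop keeps the full height 621 and trims width to 621 × 2.39/1 = 1484.19 px.
Left offset = (2489 − 1484.19)/2 = 502.40 px; top offset = 0.
Bottom-right is two-thirds across and two-thirds down within the crop:
x = 502.40 + 2 × 1484.19/3 ≈ 1492; y = 0.00 + 2 × 621.00/3 ≈ 414.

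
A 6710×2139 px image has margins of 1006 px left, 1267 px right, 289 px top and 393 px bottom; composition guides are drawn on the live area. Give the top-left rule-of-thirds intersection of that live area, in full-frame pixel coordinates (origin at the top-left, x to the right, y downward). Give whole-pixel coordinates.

Content width = 6710 − 1006 − 1267 = 4437 px; content height = 2139 − 289 − 393 = 1457 px.
Top-left is one-third across and one-third down within the live area.
x = 1006 + 1 × 4437/3 = 1006 + 1479.00 ≈ 2485
y = 289 + 1 × 1457/3 = 289 + 485.67 ≈ 775

x = 2485 px, y = 775 px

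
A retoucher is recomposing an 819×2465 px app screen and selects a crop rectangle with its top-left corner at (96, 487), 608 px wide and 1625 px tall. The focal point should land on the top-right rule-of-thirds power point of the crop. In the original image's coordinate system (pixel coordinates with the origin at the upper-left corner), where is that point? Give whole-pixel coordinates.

(501, 1029)

One third of the crop width 608 is 202.67 px.
One third of the crop height 1625 is 541.67 px.
The top-right point is two-thirds across and one-third down within the crop:
x = 96 + 2 × 202.67 ≈ 501; y = 487 + 1 × 541.67 ≈ 1029.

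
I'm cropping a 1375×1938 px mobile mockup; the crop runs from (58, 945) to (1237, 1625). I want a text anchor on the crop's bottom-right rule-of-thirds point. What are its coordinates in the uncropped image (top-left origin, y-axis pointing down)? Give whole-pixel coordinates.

Crop width = 1237 − 58 = 1179 px; one third is 393.00 px.
Crop height = 1625 − 945 = 680 px; one third is 226.67 px.
The bottom-right point is two-thirds across and two-thirds down within the crop:
x = 58 + 2 × 393.00 ≈ 844; y = 945 + 2 × 226.67 ≈ 1398.

x = 844 px, y = 1398 px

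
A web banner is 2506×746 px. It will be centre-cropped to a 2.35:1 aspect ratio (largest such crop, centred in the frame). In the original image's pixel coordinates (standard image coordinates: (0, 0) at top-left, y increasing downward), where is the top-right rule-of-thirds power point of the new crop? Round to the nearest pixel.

2506/746 > 2.35/1, so the 2.35:1 crop keeps the full height 746 and trims width to 746 × 2.35/1 = 1753.10 px.
Left offset = (2506 − 1753.10)/2 = 376.45 px; top offset = 0.
Top-right is two-thirds across and one-third down within the crop:
x = 376.45 + 2 × 1753.10/3 ≈ 1545; y = 0.00 + 1 × 746.00/3 ≈ 249.

(1545, 249)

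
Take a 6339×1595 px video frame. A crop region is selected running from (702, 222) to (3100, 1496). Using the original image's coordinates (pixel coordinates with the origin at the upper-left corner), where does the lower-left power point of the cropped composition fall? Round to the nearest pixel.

x = 1501 px, y = 1071 px

Crop width = 3100 − 702 = 2398 px; one third is 799.33 px.
Crop height = 1496 − 222 = 1274 px; one third is 424.67 px.
The lower-left point is one-third across and two-thirds down within the crop:
x = 702 + 1 × 799.33 ≈ 1501; y = 222 + 2 × 424.67 ≈ 1071.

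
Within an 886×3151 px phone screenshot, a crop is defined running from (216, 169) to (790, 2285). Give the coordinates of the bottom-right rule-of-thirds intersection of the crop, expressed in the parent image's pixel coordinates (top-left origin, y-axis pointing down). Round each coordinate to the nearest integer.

(599, 1580)

Crop width = 790 − 216 = 574 px; one third is 191.33 px.
Crop height = 2285 − 169 = 2116 px; one third is 705.33 px.
The bottom-right point is two-thirds across and two-thirds down within the crop:
x = 216 + 2 × 191.33 ≈ 599; y = 169 + 2 × 705.33 ≈ 1580.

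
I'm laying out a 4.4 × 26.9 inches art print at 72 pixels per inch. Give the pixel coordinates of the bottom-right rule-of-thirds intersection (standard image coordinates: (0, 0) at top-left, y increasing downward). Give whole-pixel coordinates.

In pixels the canvas is 4.4 × 72 = 316.8 wide and 26.9 × 72 = 1936.8 tall.
The bottom-right point is two-thirds across and two-thirds down:
x = 2 × 316.8/3 ≈ 211; y = 2 × 1936.8/3 ≈ 1291.

x = 211 px, y = 1291 px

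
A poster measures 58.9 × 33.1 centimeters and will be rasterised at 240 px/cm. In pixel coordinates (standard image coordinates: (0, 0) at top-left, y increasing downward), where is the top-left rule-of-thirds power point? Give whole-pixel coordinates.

x = 4712 px, y = 2648 px

In pixels the canvas is 58.9 × 240 = 14136 wide and 33.1 × 240 = 7944 tall.
The top-left point is one-third across and one-third down:
x = 1 × 14136/3 ≈ 4712; y = 1 × 7944/3 ≈ 2648.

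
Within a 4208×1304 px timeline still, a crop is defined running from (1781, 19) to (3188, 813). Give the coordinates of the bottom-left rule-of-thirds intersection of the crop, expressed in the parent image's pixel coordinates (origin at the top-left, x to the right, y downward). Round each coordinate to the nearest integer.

Crop width = 3188 − 1781 = 1407 px; one third is 469.00 px.
Crop height = 813 − 19 = 794 px; one third is 264.67 px.
The bottom-left point is one-third across and two-thirds down within the crop:
x = 1781 + 1 × 469.00 ≈ 2250; y = 19 + 2 × 264.67 ≈ 548.

x = 2250 px, y = 548 px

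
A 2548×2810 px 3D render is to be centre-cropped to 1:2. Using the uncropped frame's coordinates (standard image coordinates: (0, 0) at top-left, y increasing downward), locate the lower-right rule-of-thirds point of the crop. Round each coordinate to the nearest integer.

x = 1508 px, y = 1873 px

2548/2810 > 1/2, so the 1:2 crop keeps the full height 2810 and trims width to 2810 × 1/2 = 1405.00 px.
Left offset = (2548 − 1405.00)/2 = 571.50 px; top offset = 0.
Lower-right is two-thirds across and two-thirds down within the crop:
x = 571.50 + 2 × 1405.00/3 ≈ 1508; y = 0.00 + 2 × 2810.00/3 ≈ 1873.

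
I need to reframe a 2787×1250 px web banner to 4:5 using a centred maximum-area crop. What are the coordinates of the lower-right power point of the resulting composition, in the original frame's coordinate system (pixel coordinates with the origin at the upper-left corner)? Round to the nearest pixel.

x = 1560 px, y = 833 px

2787/1250 > 4/5, so the 4:5 crop keeps the full height 1250 and trims width to 1250 × 4/5 = 1000.00 px.
Left offset = (2787 − 1000.00)/2 = 893.50 px; top offset = 0.
Lower-right is two-thirds across and two-thirds down within the crop:
x = 893.50 + 2 × 1000.00/3 ≈ 1560; y = 0.00 + 2 × 1250.00/3 ≈ 833.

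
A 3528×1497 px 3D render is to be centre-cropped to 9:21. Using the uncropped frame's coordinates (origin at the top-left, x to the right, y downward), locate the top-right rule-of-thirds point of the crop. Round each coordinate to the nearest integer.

3528/1497 > 9/21, so the 9:21 crop keeps the full height 1497 and trims width to 1497 × 9/21 = 641.57 px.
Left offset = (3528 − 641.57)/2 = 1443.21 px; top offset = 0.
Top-right is two-thirds across and one-third down within the crop:
x = 1443.21 + 2 × 641.57/3 ≈ 1871; y = 0.00 + 1 × 1497.00/3 ≈ 499.

(1871, 499)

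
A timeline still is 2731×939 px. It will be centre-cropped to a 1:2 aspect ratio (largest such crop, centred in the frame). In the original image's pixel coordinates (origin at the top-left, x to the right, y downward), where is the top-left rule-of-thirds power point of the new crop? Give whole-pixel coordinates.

2731/939 > 1/2, so the 1:2 crop keeps the full height 939 and trims width to 939 × 1/2 = 469.50 px.
Left offset = (2731 − 469.50)/2 = 1130.75 px; top offset = 0.
Top-left is one-third across and one-third down within the crop:
x = 1130.75 + 1 × 469.50/3 ≈ 1287; y = 0.00 + 1 × 939.00/3 ≈ 313.

x = 1287 px, y = 313 px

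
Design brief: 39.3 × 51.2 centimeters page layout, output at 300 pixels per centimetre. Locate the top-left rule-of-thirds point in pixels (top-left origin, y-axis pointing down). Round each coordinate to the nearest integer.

In pixels the canvas is 39.3 × 300 = 11790 wide and 51.2 × 300 = 15360 tall.
The top-left point is one-third across and one-third down:
x = 1 × 11790/3 ≈ 3930; y = 1 × 15360/3 ≈ 5120.

(3930, 5120)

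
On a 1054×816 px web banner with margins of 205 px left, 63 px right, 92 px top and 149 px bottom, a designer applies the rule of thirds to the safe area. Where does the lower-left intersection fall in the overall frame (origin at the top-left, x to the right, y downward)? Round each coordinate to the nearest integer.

(467, 475)

Content width = 1054 − 205 − 63 = 786 px; content height = 816 − 92 − 149 = 575 px.
Lower-left is one-third across and two-thirds down within the safe area.
x = 205 + 1 × 786/3 = 205 + 262.00 ≈ 467
y = 92 + 2 × 575/3 = 92 + 383.33 ≈ 475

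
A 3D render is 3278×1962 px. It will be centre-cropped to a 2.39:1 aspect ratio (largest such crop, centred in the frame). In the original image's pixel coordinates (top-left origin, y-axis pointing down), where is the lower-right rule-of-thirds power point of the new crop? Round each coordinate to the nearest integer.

3278/1962 < 2.39/1, so the 2.39:1 crop keeps the full width 3278 and trims height to 3278 × 1/2.39 = 1371.55 px.
Top offset = (1962 − 1371.55)/2 = 295.23 px; left offset = 0.
Lower-right is two-thirds across and two-thirds down within the crop:
x = 0.00 + 2 × 3278.00/3 ≈ 2185; y = 295.23 + 2 × 1371.55/3 ≈ 1210.

(2185, 1210)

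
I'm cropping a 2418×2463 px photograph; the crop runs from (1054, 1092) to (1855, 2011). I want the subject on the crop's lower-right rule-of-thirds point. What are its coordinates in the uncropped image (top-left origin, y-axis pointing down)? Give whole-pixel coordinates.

Crop width = 1855 − 1054 = 801 px; one third is 267.00 px.
Crop height = 2011 − 1092 = 919 px; one third is 306.33 px.
The lower-right point is two-thirds across and two-thirds down within the crop:
x = 1054 + 2 × 267.00 ≈ 1588; y = 1092 + 2 × 306.33 ≈ 1705.

(1588, 1705)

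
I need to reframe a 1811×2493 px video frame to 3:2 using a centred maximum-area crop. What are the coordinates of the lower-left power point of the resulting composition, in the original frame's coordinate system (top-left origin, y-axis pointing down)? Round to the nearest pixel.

1811/2493 < 3/2, so the 3:2 crop keeps the full width 1811 and trims height to 1811 × 2/3 = 1207.33 px.
Top offset = (2493 − 1207.33)/2 = 642.83 px; left offset = 0.
Lower-left is one-third across and two-thirds down within the crop:
x = 0.00 + 1 × 1811.00/3 ≈ 604; y = 642.83 + 2 × 1207.33/3 ≈ 1448.

(604, 1448)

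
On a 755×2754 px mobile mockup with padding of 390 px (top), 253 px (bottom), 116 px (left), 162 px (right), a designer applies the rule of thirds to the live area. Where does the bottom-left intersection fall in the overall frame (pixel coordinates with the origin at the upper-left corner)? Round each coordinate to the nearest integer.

x = 275 px, y = 1797 px

Content width = 755 − 116 − 162 = 477 px; content height = 2754 − 390 − 253 = 2111 px.
Bottom-left is one-third across and two-thirds down within the live area.
x = 116 + 1 × 477/3 = 116 + 159.00 ≈ 275
y = 390 + 2 × 2111/3 = 390 + 1407.33 ≈ 1797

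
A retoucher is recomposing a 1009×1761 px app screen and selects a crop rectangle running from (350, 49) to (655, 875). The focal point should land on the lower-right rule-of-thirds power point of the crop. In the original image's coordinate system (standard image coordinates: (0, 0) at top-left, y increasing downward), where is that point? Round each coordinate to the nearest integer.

x = 553 px, y = 600 px

Crop width = 655 − 350 = 305 px; one third is 101.67 px.
Crop height = 875 − 49 = 826 px; one third is 275.33 px.
The lower-right point is two-thirds across and two-thirds down within the crop:
x = 350 + 2 × 101.67 ≈ 553; y = 49 + 2 × 275.33 ≈ 600.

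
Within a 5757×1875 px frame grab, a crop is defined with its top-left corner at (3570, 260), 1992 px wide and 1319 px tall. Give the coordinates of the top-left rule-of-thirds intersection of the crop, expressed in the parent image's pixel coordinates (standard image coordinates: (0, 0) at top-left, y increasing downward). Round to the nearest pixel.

(4234, 700)

One third of the crop width 1992 is 664.00 px.
One third of the crop height 1319 is 439.67 px.
The top-left point is one-third across and one-third down within the crop:
x = 3570 + 1 × 664.00 ≈ 4234; y = 260 + 1 × 439.67 ≈ 700.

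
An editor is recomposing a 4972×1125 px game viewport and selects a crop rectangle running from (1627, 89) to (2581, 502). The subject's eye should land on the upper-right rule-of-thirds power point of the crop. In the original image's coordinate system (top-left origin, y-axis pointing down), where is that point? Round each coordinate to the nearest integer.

Crop width = 2581 − 1627 = 954 px; one third is 318.00 px.
Crop height = 502 − 89 = 413 px; one third is 137.67 px.
The upper-right point is two-thirds across and one-third down within the crop:
x = 1627 + 2 × 318.00 ≈ 2263; y = 89 + 1 × 137.67 ≈ 227.

(2263, 227)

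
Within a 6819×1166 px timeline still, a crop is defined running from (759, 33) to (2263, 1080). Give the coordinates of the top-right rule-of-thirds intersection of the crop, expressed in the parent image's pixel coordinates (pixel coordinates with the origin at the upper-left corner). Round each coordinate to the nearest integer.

(1762, 382)

Crop width = 2263 − 759 = 1504 px; one third is 501.33 px.
Crop height = 1080 − 33 = 1047 px; one third is 349.00 px.
The top-right point is two-thirds across and one-third down within the crop:
x = 759 + 2 × 501.33 ≈ 1762; y = 33 + 1 × 349.00 ≈ 382.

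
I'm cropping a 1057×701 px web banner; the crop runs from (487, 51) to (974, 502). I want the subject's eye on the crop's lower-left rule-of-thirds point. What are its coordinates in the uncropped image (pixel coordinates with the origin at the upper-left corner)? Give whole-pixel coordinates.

Crop width = 974 − 487 = 487 px; one third is 162.33 px.
Crop height = 502 − 51 = 451 px; one third is 150.33 px.
The lower-left point is one-third across and two-thirds down within the crop:
x = 487 + 1 × 162.33 ≈ 649; y = 51 + 2 × 150.33 ≈ 352.

x = 649 px, y = 352 px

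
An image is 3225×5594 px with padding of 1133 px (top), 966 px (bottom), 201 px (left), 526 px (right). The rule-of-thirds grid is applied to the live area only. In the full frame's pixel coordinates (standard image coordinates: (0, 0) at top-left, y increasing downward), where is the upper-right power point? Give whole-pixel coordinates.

(1866, 2298)

Content width = 3225 − 201 − 526 = 2498 px; content height = 5594 − 1133 − 966 = 3495 px.
Upper-right is two-thirds across and one-third down within the live area.
x = 201 + 2 × 2498/3 = 201 + 1665.33 ≈ 1866
y = 1133 + 1 × 3495/3 = 1133 + 1165.00 ≈ 2298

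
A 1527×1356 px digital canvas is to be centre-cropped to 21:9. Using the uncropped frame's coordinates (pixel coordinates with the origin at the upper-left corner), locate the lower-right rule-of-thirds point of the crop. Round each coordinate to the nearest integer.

1527/1356 < 21/9, so the 21:9 crop keeps the full width 1527 and trims height to 1527 × 9/21 = 654.43 px.
Top offset = (1356 − 654.43)/2 = 350.79 px; left offset = 0.
Lower-right is two-thirds across and two-thirds down within the crop:
x = 0.00 + 2 × 1527.00/3 ≈ 1018; y = 350.79 + 2 × 654.43/3 ≈ 787.

(1018, 787)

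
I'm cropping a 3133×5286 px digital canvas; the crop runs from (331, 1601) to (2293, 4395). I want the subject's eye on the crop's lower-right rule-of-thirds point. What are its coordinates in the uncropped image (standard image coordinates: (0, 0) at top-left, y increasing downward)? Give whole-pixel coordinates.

(1639, 3464)

Crop width = 2293 − 331 = 1962 px; one third is 654.00 px.
Crop height = 4395 − 1601 = 2794 px; one third is 931.33 px.
The lower-right point is two-thirds across and two-thirds down within the crop:
x = 331 + 2 × 654.00 ≈ 1639; y = 1601 + 2 × 931.33 ≈ 3464.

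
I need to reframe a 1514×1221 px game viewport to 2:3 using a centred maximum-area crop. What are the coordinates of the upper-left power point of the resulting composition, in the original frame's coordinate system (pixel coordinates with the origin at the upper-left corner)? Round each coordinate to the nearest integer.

1514/1221 > 2/3, so the 2:3 crop keeps the full height 1221 and trims width to 1221 × 2/3 = 814.00 px.
Left offset = (1514 − 814.00)/2 = 350.00 px; top offset = 0.
Upper-left is one-third across and one-third down within the crop:
x = 350.00 + 1 × 814.00/3 ≈ 621; y = 0.00 + 1 × 1221.00/3 ≈ 407.

x = 621 px, y = 407 px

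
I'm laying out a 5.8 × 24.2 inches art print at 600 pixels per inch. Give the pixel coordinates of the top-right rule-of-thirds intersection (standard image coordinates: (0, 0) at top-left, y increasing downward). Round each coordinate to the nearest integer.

(2320, 4840)

In pixels the canvas is 5.8 × 600 = 3480 wide and 24.2 × 600 = 14520 tall.
The top-right point is two-thirds across and one-third down:
x = 2 × 3480/3 ≈ 2320; y = 1 × 14520/3 ≈ 4840.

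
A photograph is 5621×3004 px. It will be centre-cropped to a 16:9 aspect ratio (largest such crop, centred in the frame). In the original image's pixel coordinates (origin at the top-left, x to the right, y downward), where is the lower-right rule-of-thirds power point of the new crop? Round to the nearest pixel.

5621/3004 > 16/9, so the 16:9 crop keeps the full height 3004 and trims width to 3004 × 16/9 = 5340.44 px.
Left offset = (5621 − 5340.44)/2 = 140.28 px; top offset = 0.
Lower-right is two-thirds across and two-thirds down within the crop:
x = 140.28 + 2 × 5340.44/3 ≈ 3701; y = 0.00 + 2 × 3004.00/3 ≈ 2003.

(3701, 2003)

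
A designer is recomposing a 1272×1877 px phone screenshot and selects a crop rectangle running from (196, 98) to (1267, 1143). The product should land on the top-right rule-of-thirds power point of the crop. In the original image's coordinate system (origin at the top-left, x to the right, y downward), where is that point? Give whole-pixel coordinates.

Crop width = 1267 − 196 = 1071 px; one third is 357.00 px.
Crop height = 1143 − 98 = 1045 px; one third is 348.33 px.
The top-right point is two-thirds across and one-third down within the crop:
x = 196 + 2 × 357.00 ≈ 910; y = 98 + 1 × 348.33 ≈ 446.

x = 910 px, y = 446 px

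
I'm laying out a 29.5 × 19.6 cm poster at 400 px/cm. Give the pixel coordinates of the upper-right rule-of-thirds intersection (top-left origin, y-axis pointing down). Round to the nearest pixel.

In pixels the canvas is 29.5 × 400 = 11800 wide and 19.6 × 400 = 7840 tall.
The upper-right point is two-thirds across and one-third down:
x = 2 × 11800/3 ≈ 7867; y = 1 × 7840/3 ≈ 2613.

x = 7867 px, y = 2613 px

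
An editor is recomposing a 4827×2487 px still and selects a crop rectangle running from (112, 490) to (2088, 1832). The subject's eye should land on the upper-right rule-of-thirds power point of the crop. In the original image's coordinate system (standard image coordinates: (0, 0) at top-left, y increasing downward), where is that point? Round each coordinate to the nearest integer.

x = 1429 px, y = 937 px

Crop width = 2088 − 112 = 1976 px; one third is 658.67 px.
Crop height = 1832 − 490 = 1342 px; one third is 447.33 px.
The upper-right point is two-thirds across and one-third down within the crop:
x = 112 + 2 × 658.67 ≈ 1429; y = 490 + 1 × 447.33 ≈ 937.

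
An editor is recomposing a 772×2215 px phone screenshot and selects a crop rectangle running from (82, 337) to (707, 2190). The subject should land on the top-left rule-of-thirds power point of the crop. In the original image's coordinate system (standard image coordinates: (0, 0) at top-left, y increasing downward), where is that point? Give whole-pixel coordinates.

Crop width = 707 − 82 = 625 px; one third is 208.33 px.
Crop height = 2190 − 337 = 1853 px; one third is 617.67 px.
The top-left point is one-third across and one-third down within the crop:
x = 82 + 1 × 208.33 ≈ 290; y = 337 + 1 × 617.67 ≈ 955.

x = 290 px, y = 955 px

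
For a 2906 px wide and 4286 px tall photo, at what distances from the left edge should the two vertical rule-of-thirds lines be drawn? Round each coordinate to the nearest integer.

2906 / 3 = 968.67, so the vertical lines sit at one and two thirds of 2906.

969 px and 1937 px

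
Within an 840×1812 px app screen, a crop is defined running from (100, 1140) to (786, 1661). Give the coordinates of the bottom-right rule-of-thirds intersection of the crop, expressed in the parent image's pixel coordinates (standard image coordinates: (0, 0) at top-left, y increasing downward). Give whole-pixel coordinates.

Crop width = 786 − 100 = 686 px; one third is 228.67 px.
Crop height = 1661 − 1140 = 521 px; one third is 173.67 px.
The bottom-right point is two-thirds across and two-thirds down within the crop:
x = 100 + 2 × 228.67 ≈ 557; y = 1140 + 2 × 173.67 ≈ 1487.

(557, 1487)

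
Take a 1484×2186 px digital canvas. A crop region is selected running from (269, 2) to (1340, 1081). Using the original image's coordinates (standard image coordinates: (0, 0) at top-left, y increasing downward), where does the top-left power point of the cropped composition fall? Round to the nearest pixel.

Crop width = 1340 − 269 = 1071 px; one third is 357.00 px.
Crop height = 1081 − 2 = 1079 px; one third is 359.67 px.
The top-left point is one-third across and one-third down within the crop:
x = 269 + 1 × 357.00 ≈ 626; y = 2 + 1 × 359.67 ≈ 362.

x = 626 px, y = 362 px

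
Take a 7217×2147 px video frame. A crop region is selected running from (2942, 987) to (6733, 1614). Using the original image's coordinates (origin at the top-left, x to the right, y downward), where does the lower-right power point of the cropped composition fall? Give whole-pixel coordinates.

(5469, 1405)

Crop width = 6733 − 2942 = 3791 px; one third is 1263.67 px.
Crop height = 1614 − 987 = 627 px; one third is 209.00 px.
The lower-right point is two-thirds across and two-thirds down within the crop:
x = 2942 + 2 × 1263.67 ≈ 5469; y = 987 + 2 × 209.00 ≈ 1405.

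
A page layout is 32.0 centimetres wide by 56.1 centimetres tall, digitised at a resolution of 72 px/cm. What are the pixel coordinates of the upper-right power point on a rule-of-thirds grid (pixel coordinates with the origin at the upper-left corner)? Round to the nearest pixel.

In pixels the canvas is 32.0 × 72 = 2304 wide and 56.1 × 72 = 4039.2 tall.
The upper-right point is two-thirds across and one-third down:
x = 2 × 2304/3 ≈ 1536; y = 1 × 4039.2/3 ≈ 1346.

x = 1536 px, y = 1346 px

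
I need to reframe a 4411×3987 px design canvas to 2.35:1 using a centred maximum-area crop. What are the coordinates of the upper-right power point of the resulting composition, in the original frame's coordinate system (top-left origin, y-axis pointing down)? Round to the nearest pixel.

4411/3987 < 2.35/1, so the 2.35:1 crop keeps the full width 4411 and trims height to 4411 × 1/2.35 = 1877.02 px.
Top offset = (3987 − 1877.02)/2 = 1054.99 px; left offset = 0.
Upper-right is two-thirds across and one-third down within the crop:
x = 0.00 + 2 × 4411.00/3 ≈ 2941; y = 1054.99 + 1 × 1877.02/3 ≈ 1681.

x = 2941 px, y = 1681 px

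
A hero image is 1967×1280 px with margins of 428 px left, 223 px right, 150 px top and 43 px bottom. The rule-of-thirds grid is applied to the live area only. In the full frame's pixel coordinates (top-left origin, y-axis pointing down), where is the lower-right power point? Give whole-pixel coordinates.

Content width = 1967 − 428 − 223 = 1316 px; content height = 1280 − 150 − 43 = 1087 px.
Lower-right is two-thirds across and two-thirds down within the live area.
x = 428 + 2 × 1316/3 = 428 + 877.33 ≈ 1305
y = 150 + 2 × 1087/3 = 150 + 724.67 ≈ 875

(1305, 875)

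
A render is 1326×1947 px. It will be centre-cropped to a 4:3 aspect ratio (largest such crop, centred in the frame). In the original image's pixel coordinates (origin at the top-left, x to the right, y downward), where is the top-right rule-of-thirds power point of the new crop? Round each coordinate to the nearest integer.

x = 884 px, y = 808 px

1326/1947 < 4/3, so the 4:3 crop keeps the full width 1326 and trims height to 1326 × 3/4 = 994.50 px.
Top offset = (1947 − 994.50)/2 = 476.25 px; left offset = 0.
Top-right is two-thirds across and one-third down within the crop:
x = 0.00 + 2 × 1326.00/3 ≈ 884; y = 476.25 + 1 × 994.50/3 ≈ 808.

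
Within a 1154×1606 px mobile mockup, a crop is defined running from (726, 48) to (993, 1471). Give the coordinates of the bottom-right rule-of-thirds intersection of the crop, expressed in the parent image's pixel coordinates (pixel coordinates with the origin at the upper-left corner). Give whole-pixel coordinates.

Crop width = 993 − 726 = 267 px; one third is 89.00 px.
Crop height = 1471 − 48 = 1423 px; one third is 474.33 px.
The bottom-right point is two-thirds across and two-thirds down within the crop:
x = 726 + 2 × 89.00 ≈ 904; y = 48 + 2 × 474.33 ≈ 997.

x = 904 px, y = 997 px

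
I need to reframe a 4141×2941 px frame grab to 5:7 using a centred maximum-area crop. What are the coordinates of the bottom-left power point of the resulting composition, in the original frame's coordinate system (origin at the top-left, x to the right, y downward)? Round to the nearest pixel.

4141/2941 > 5/7, so the 5:7 crop keeps the full height 2941 and trims width to 2941 × 5/7 = 2100.71 px.
Left offset = (4141 − 2100.71)/2 = 1020.14 px; top offset = 0.
Bottom-left is one-third across and two-thirds down within the crop:
x = 1020.14 + 1 × 2100.71/3 ≈ 1720; y = 0.00 + 2 × 2941.00/3 ≈ 1961.

(1720, 1961)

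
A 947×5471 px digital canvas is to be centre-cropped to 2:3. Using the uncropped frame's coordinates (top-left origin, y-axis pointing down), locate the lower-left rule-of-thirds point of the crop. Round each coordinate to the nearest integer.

x = 316 px, y = 2972 px

947/5471 < 2/3, so the 2:3 crop keeps the full width 947 and trims height to 947 × 3/2 = 1420.50 px.
Top offset = (5471 − 1420.50)/2 = 2025.25 px; left offset = 0.
Lower-left is one-third across and two-thirds down within the crop:
x = 0.00 + 1 × 947.00/3 ≈ 316; y = 2025.25 + 2 × 1420.50/3 ≈ 2972.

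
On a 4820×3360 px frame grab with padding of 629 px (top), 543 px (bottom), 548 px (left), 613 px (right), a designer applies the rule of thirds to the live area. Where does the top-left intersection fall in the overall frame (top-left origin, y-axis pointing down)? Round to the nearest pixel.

x = 1768 px, y = 1358 px

Content width = 4820 − 548 − 613 = 3659 px; content height = 3360 − 629 − 543 = 2188 px.
Top-left is one-third across and one-third down within the live area.
x = 548 + 1 × 3659/3 = 548 + 1219.67 ≈ 1768
y = 629 + 1 × 2188/3 = 629 + 729.33 ≈ 1358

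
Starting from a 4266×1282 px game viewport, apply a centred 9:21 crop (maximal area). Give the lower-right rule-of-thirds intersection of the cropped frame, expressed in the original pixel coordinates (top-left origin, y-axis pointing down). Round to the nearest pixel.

4266/1282 > 9/21, so the 9:21 crop keeps the full height 1282 and trims width to 1282 × 9/21 = 549.43 px.
Left offset = (4266 − 549.43)/2 = 1858.29 px; top offset = 0.
Lower-right is two-thirds across and two-thirds down within the crop:
x = 1858.29 + 2 × 549.43/3 ≈ 2225; y = 0.00 + 2 × 1282.00/3 ≈ 855.

x = 2225 px, y = 855 px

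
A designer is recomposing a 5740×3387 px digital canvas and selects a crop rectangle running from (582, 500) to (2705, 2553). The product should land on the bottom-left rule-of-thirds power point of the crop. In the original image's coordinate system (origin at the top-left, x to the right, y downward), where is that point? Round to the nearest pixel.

Crop width = 2705 − 582 = 2123 px; one third is 707.67 px.
Crop height = 2553 − 500 = 2053 px; one third is 684.33 px.
The bottom-left point is one-third across and two-thirds down within the crop:
x = 582 + 1 × 707.67 ≈ 1290; y = 500 + 2 × 684.33 ≈ 1869.

x = 1290 px, y = 1869 px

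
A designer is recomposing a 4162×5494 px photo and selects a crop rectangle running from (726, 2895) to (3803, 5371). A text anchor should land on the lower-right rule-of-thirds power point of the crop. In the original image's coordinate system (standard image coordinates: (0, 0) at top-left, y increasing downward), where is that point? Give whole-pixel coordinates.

x = 2777 px, y = 4546 px

Crop width = 3803 − 726 = 3077 px; one third is 1025.67 px.
Crop height = 5371 − 2895 = 2476 px; one third is 825.33 px.
The lower-right point is two-thirds across and two-thirds down within the crop:
x = 726 + 2 × 1025.67 ≈ 2777; y = 2895 + 2 × 825.33 ≈ 4546.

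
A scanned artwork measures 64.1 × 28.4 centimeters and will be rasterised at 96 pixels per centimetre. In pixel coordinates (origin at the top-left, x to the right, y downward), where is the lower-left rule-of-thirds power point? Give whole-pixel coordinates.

In pixels the canvas is 64.1 × 96 = 6153.6 wide and 28.4 × 96 = 2726.4 tall.
The lower-left point is one-third across and two-thirds down:
x = 1 × 6153.6/3 ≈ 2051; y = 2 × 2726.4/3 ≈ 1818.

x = 2051 px, y = 1818 px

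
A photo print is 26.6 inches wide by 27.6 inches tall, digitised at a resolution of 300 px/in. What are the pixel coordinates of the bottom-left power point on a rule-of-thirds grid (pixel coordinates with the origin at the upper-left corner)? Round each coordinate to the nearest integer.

In pixels the canvas is 26.6 × 300 = 7980 wide and 27.6 × 300 = 8280 tall.
The bottom-left point is one-third across and two-thirds down:
x = 1 × 7980/3 ≈ 2660; y = 2 × 8280/3 ≈ 5520.

(2660, 5520)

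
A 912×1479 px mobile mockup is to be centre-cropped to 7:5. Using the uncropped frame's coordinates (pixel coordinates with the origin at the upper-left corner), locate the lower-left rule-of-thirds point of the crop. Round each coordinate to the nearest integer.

912/1479 < 7/5, so the 7:5 crop keeps the full width 912 and trims height to 912 × 5/7 = 651.43 px.
Top offset = (1479 − 651.43)/2 = 413.79 px; left offset = 0.
Lower-left is one-third across and two-thirds down within the crop:
x = 0.00 + 1 × 912.00/3 ≈ 304; y = 413.79 + 2 × 651.43/3 ≈ 848.

(304, 848)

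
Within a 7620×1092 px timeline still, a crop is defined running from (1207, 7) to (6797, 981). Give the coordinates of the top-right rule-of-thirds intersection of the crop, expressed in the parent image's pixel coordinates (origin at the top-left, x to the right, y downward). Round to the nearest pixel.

Crop width = 6797 − 1207 = 5590 px; one third is 1863.33 px.
Crop height = 981 − 7 = 974 px; one third is 324.67 px.
The top-right point is two-thirds across and one-third down within the crop:
x = 1207 + 2 × 1863.33 ≈ 4934; y = 7 + 1 × 324.67 ≈ 332.

x = 4934 px, y = 332 px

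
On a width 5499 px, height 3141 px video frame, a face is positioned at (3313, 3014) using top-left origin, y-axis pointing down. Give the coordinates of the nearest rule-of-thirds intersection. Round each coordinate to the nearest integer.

x = 3666 px, y = 2094 px

Third lines: x ∈ {1833, 3666}, y ∈ {1047, 2094}.
3313 is closer to x = 3666; 3014 is closer to y = 2094.
So the nearest intersection is the lower-right power point.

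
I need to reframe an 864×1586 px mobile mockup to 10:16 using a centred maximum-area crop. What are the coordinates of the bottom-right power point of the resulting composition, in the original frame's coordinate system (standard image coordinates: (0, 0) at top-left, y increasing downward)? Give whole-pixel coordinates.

864/1586 < 10/16, so the 10:16 crop keeps the full width 864 and trims height to 864 × 16/10 = 1382.40 px.
Top offset = (1586 − 1382.40)/2 = 101.80 px; left offset = 0.
Bottom-right is two-thirds across and two-thirds down within the crop:
x = 0.00 + 2 × 864.00/3 ≈ 576; y = 101.80 + 2 × 1382.40/3 ≈ 1023.

(576, 1023)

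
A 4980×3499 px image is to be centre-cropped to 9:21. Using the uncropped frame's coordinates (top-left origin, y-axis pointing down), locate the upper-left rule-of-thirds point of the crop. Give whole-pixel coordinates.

x = 2240 px, y = 1166 px

4980/3499 > 9/21, so the 9:21 crop keeps the full height 3499 and trims width to 3499 × 9/21 = 1499.57 px.
Left offset = (4980 − 1499.57)/2 = 1740.21 px; top offset = 0.
Upper-left is one-third across and one-third down within the crop:
x = 1740.21 + 1 × 1499.57/3 ≈ 2240; y = 0.00 + 1 × 3499.00/3 ≈ 1166.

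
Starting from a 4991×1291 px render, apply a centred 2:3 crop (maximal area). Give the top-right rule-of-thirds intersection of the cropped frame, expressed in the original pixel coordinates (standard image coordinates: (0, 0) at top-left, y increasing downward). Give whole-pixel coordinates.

(2639, 430)

4991/1291 > 2/3, so the 2:3 crop keeps the full height 1291 and trims width to 1291 × 2/3 = 860.67 px.
Left offset = (4991 − 860.67)/2 = 2065.17 px; top offset = 0.
Top-right is two-thirds across and one-third down within the crop:
x = 2065.17 + 2 × 860.67/3 ≈ 2639; y = 0.00 + 1 × 1291.00/3 ≈ 430.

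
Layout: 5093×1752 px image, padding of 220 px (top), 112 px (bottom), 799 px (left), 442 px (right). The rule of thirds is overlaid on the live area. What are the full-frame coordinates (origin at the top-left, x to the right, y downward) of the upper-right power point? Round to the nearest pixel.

x = 3367 px, y = 693 px

Content width = 5093 − 799 − 442 = 3852 px; content height = 1752 − 220 − 112 = 1420 px.
Upper-right is two-thirds across and one-third down within the live area.
x = 799 + 2 × 3852/3 = 799 + 2568.00 ≈ 3367
y = 220 + 1 × 1420/3 = 220 + 473.33 ≈ 693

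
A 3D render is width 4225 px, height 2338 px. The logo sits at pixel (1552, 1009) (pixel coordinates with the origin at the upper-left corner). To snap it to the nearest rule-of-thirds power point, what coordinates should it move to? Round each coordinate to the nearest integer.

(1408, 779)

Third lines: x ∈ {1408, 2817}, y ∈ {779, 1559}.
1552 is closer to x = 1408; 1009 is closer to y = 779.
So the nearest intersection is the upper-left power point.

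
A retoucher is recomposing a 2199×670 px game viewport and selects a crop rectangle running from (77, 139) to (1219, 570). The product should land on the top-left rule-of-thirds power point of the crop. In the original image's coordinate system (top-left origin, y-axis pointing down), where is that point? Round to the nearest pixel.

(458, 283)

Crop width = 1219 − 77 = 1142 px; one third is 380.67 px.
Crop height = 570 − 139 = 431 px; one third is 143.67 px.
The top-left point is one-third across and one-third down within the crop:
x = 77 + 1 × 380.67 ≈ 458; y = 139 + 1 × 143.67 ≈ 283.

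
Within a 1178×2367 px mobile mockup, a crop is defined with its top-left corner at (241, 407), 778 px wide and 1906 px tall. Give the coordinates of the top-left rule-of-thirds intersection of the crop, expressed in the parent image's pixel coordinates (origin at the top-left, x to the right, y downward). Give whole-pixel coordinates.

(500, 1042)

One third of the crop width 778 is 259.33 px.
One third of the crop height 1906 is 635.33 px.
The top-left point is one-third across and one-third down within the crop:
x = 241 + 1 × 259.33 ≈ 500; y = 407 + 1 × 635.33 ≈ 1042.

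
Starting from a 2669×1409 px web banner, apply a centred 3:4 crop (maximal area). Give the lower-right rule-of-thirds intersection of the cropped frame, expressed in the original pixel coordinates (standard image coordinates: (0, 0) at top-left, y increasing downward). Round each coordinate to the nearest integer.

(1511, 939)

2669/1409 > 3/4, so the 3:4 crop keeps the full height 1409 and trims width to 1409 × 3/4 = 1056.75 px.
Left offset = (2669 − 1056.75)/2 = 806.12 px; top offset = 0.
Lower-right is two-thirds across and two-thirds down within the crop:
x = 806.12 + 2 × 1056.75/3 ≈ 1511; y = 0.00 + 2 × 1409.00/3 ≈ 939.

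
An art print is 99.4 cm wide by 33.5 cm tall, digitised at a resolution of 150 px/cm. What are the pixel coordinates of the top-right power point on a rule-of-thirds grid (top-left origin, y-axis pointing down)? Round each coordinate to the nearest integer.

In pixels the canvas is 99.4 × 150 = 14910 wide and 33.5 × 150 = 5025 tall.
The top-right point is two-thirds across and one-third down:
x = 2 × 14910/3 ≈ 9940; y = 1 × 5025/3 ≈ 1675.

(9940, 1675)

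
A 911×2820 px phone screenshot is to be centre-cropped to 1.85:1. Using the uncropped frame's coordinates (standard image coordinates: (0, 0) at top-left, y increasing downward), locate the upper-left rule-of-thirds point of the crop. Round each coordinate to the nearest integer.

(304, 1328)

911/2820 < 1.85/1, so the 1.85:1 crop keeps the full width 911 and trims height to 911 × 1/1.85 = 492.43 px.
Top offset = (2820 − 492.43)/2 = 1163.78 px; left offset = 0.
Upper-left is one-third across and one-third down within the crop:
x = 0.00 + 1 × 911.00/3 ≈ 304; y = 1163.78 + 1 × 492.43/3 ≈ 1328.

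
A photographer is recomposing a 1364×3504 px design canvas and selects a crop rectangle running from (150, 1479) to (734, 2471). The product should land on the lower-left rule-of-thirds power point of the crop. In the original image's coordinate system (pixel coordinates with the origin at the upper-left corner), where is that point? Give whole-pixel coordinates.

x = 345 px, y = 2140 px

Crop width = 734 − 150 = 584 px; one third is 194.67 px.
Crop height = 2471 − 1479 = 992 px; one third is 330.67 px.
The lower-left point is one-third across and two-thirds down within the crop:
x = 150 + 1 × 194.67 ≈ 345; y = 1479 + 2 × 330.67 ≈ 2140.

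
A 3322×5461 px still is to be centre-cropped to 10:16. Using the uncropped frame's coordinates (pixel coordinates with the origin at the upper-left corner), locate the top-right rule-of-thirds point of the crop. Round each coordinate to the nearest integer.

(2215, 1845)

3322/5461 < 10/16, so the 10:16 crop keeps the full width 3322 and trims height to 3322 × 16/10 = 5315.20 px.
Top offset = (5461 − 5315.20)/2 = 72.90 px; left offset = 0.
Top-right is two-thirds across and one-third down within the crop:
x = 0.00 + 2 × 3322.00/3 ≈ 2215; y = 72.90 + 1 × 5315.20/3 ≈ 1845.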